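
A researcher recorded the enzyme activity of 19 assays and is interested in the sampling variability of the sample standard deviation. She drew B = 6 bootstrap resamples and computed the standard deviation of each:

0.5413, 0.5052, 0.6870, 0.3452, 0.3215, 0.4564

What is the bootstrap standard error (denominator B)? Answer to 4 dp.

Bootstrap SE is the standard deviation of the 6 replicate standard deviations.
Mean of replicates: (0.5413 + 0.5052 + 0.6870 + 0.3452 + 0.3215 + 0.4564) / 6 = 2.85660 / 6 = 0.47610
Sum of squared deviations: (+0.06520)² + (+0.02910)² + (+0.21090)² + (−0.13090)² + (−0.15460)² + (−0.01970)² = 0.09100
Variance = 0.09100 / 6 = 0.01517
SE* = √0.01517

SE* = 0.1232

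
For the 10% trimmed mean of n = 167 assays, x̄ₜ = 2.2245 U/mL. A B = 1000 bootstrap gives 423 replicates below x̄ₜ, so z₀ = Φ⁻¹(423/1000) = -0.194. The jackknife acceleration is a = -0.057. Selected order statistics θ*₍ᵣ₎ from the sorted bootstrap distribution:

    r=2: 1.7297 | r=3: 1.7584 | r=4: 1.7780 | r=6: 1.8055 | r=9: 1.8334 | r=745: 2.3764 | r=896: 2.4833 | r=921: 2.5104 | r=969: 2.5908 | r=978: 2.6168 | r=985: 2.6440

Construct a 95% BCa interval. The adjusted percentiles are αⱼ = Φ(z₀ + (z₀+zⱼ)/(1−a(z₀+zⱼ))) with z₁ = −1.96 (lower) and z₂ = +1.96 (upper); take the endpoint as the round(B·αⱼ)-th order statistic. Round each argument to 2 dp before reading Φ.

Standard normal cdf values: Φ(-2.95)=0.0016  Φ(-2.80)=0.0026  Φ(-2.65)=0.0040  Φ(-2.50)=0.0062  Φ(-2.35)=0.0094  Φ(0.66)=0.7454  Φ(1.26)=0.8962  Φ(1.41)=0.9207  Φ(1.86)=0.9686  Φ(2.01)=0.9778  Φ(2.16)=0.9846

(1.7780, 2.5104)

Lower: z₀ + z₁ = -0.194 + (-1.960) = -2.154; 1 − a(z₀+z₁) = 1 − (-0.057)(-2.154) = 0.8772; argument = -0.194 + (-2.154)/0.8772 = -2.6495 → -2.65.
α₁ = Φ(-2.65) = 0.0040; rank = round(1000 × 0.0040) = 4; θ*₍4₎ = 1.7780.
Upper: z₀ + z₂ = 1.766; 1 − a(z₀+z₂) = 1.1007; argument = 1.4105 → 1.41; α₂ = 0.9207; rank = 921; θ*₍921₎ = 2.5104.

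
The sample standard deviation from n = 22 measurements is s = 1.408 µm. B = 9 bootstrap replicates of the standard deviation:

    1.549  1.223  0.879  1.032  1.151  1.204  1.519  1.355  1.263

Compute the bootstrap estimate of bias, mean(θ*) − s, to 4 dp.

bias = −0.1663

mean(θ*) = (1.549 + 1.223 + 0.879 + 1.032 + 1.151 + 1.204 + 1.519 + 1.355 + 1.263) / 9 = 1.24167
bias = 1.24167 − 1.408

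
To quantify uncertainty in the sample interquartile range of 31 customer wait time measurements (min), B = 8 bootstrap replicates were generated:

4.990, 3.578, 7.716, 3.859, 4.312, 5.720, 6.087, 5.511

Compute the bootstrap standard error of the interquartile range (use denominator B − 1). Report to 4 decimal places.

Bootstrap SE is the standard deviation of the 8 replicate interquartile ranges.
Mean of replicates: (4.990 + 3.578 + 7.716 + 3.859 + 4.312 + 5.720 + 6.087 + 5.511) / 8 = 41.77300 / 8 = 5.22163
Sum of squared deviations: (−0.23163)² + (−1.64363)² + (+2.49437)² + (−1.36263)² + (−0.90963)² + (+0.49837)² + (+0.86537)² + (+0.28937)² = 12.74221
Variance = 12.74221 / 7 = 1.82032
SE* = √1.82032

SE* = 1.3492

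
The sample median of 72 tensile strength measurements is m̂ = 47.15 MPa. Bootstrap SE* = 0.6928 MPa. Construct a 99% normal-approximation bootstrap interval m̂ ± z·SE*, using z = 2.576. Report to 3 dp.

(45.365, 48.935)

Margin = 2.576 × 0.6928 = 1.7847
Interval: 47.15 ± 1.7847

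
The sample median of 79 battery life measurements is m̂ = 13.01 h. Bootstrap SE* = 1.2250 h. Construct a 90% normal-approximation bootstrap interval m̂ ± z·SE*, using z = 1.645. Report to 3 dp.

(10.995, 15.025)

Margin = 1.645 × 1.2250 = 2.0151
Interval: 13.01 ± 2.0151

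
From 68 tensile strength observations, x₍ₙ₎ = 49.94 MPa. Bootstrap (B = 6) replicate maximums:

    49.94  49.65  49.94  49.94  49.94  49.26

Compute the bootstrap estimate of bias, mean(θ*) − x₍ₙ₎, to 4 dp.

bias = −0.1617

mean(θ*) = (49.94 + 49.65 + 49.94 + 49.94 + 49.94 + 49.26) / 6 = 49.77833
bias = 49.77833 − 49.94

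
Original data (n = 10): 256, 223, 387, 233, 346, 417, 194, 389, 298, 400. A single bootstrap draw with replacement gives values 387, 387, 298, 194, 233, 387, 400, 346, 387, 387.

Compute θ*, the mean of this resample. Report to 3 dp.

Mean = (387 + 387 + 298 + 194 + 233 + 387 + 400 + 346 + 387 + 387) / 10 = 3406.0 / 10 = 340.600

θ* = 340.600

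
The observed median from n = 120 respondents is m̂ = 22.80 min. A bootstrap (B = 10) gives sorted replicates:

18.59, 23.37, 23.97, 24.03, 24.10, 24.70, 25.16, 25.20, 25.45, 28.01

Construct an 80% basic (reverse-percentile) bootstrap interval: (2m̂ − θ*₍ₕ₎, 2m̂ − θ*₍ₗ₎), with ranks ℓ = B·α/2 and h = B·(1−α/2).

(20.15, 27.01)

Percentile endpoints at ranks 1 and 9: θ*₍1₎ = 18.59, θ*₍9₎ = 25.45.
Basic interval reflects these around m̂:
  lower = 2 × 22.80 − 25.45 = 20.15
  upper = 2 × 22.80 − 18.59 = 27.01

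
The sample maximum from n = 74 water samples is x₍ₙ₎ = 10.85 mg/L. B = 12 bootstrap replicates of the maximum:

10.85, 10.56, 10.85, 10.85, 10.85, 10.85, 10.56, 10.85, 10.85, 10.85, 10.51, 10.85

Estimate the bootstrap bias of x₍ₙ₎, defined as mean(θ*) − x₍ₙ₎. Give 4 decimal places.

bias = −0.0767

mean(θ*) = (10.85 + 10.56 + 10.85 + 10.85 + 10.85 + 10.85 + 10.56 + 10.85 + 10.85 + 10.85 + 10.51 + 10.85) / 12 = 10.77333
bias = 10.77333 − 10.85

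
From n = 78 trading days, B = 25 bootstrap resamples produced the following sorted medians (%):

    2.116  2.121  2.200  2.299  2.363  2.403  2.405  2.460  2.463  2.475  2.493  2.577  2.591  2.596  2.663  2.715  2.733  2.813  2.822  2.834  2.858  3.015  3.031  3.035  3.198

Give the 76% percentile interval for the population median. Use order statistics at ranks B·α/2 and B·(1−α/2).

α = 0.24; lower rank = 25 × 0.120 = 3; upper rank = 25 × 0.880 = 22.
The 3rd smallest replicate is 2.200; the 22nd is 3.015.

(2.200, 3.015)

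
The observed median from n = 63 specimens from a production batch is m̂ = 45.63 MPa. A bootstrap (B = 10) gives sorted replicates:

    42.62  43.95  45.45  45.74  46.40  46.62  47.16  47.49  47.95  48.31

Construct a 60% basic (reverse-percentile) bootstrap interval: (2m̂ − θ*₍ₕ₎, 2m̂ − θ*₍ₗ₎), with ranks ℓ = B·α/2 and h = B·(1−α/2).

(43.77, 47.31)

Percentile endpoints at ranks 2 and 8: θ*₍2₎ = 43.95, θ*₍8₎ = 47.49.
Basic interval reflects these around m̂:
  lower = 2 × 45.63 − 47.49 = 43.77
  upper = 2 × 45.63 − 43.95 = 47.31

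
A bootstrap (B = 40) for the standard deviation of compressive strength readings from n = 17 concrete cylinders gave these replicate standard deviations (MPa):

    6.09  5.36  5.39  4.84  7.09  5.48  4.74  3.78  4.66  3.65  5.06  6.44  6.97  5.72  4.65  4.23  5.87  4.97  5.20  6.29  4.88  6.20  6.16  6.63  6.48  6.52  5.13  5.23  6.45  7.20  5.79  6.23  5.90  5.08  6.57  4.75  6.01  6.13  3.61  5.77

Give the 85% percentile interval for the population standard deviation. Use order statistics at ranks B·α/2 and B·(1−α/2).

(3.78, 6.63)

Sorted replicates: 3.61, 3.65, 3.78, 4.23, 4.65, 4.66, 4.74, 4.75, 4.84, 4.88, 4.97, 5.06, 5.08, 5.13, 5.20, 5.23, 5.36, 5.39, 5.48, 5.72, 5.77, 5.79, 5.87, 5.90, 6.01, 6.09, 6.13, 6.16, 6.20, 6.23, 6.29, 6.44, 6.45, 6.48, 6.52, 6.57, 6.63, 6.97, 7.09, 7.20
α = 0.15; lower rank = 40 × 0.075 = 3; upper rank = 40 × 0.925 = 37.
The 3rd smallest replicate is 3.78; the 37th is 6.63.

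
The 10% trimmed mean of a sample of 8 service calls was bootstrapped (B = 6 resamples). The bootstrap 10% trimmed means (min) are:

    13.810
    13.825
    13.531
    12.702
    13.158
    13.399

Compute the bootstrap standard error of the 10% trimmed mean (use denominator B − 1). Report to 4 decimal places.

Bootstrap SE is the standard deviation of the 6 replicate 10% trimmed means.
Mean of replicates: (13.810 + 13.825 + 13.531 + 12.702 + 13.158 + 13.399) / 6 = 80.42500 / 6 = 13.40417
Sum of squared deviations: (+0.40583)² + (+0.42083)² + (+0.12683)² + (−0.70217)² + (−0.24617)² + (−0.00517)² = 0.91155
Variance = 0.91155 / 5 = 0.18231
SE* = √0.18231

SE* = 0.4270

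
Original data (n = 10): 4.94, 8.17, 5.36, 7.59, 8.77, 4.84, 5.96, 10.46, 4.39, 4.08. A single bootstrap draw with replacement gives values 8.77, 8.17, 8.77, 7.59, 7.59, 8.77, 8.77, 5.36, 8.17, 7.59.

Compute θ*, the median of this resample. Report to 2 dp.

Sorted: 5.36, 7.59, 7.59, 7.59, 8.17, 8.17, 8.77, 8.77, 8.77, 8.77
Median = average of the two middle values = 8.17

θ* = 8.17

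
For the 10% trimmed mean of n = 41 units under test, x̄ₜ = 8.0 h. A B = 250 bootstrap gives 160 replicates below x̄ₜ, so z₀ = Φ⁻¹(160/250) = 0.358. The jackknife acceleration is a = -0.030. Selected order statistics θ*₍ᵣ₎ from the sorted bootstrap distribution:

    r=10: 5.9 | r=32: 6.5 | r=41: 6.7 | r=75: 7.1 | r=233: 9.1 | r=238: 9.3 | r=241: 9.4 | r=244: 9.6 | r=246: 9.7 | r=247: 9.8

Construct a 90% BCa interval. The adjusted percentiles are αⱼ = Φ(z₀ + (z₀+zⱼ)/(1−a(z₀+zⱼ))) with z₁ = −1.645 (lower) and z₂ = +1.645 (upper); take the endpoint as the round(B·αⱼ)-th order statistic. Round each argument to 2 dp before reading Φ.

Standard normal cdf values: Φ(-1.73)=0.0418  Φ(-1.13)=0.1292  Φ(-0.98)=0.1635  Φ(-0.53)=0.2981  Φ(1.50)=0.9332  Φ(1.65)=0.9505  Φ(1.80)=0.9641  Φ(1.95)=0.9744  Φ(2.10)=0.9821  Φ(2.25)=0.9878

(6.7, 9.8)

Lower: z₀ + z₁ = 0.358 + (-1.645) = -1.287; 1 − a(z₀+z₁) = 1 − (-0.030)(-1.287) = 0.9614; argument = 0.358 + (-1.287)/0.9614 = -0.9807 → -0.98.
α₁ = Φ(-0.98) = 0.1635; rank = round(250 × 0.1635) = 41; θ*₍41₎ = 6.7.
Upper: z₀ + z₂ = 2.003; 1 − a(z₀+z₂) = 1.0601; argument = 2.2475 → 2.25; α₂ = 0.9878; rank = 247; θ*₍247₎ = 9.8.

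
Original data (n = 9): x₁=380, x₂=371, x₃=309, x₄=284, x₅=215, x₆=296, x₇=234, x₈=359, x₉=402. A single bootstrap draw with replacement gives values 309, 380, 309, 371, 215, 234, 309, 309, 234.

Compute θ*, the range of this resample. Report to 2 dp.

θ* = 165.00

Range = 380 − 215 = 165.00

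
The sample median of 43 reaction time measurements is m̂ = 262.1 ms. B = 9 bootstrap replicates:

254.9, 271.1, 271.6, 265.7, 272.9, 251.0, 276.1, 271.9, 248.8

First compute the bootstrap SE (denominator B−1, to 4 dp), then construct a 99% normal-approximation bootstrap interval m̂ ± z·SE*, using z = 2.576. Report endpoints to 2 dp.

(235.16, 289.04)

Mean of replicates = 264.8889; sum of squared deviations = 874.8289; SE* = √(874.8289/8) = 10.4572
Margin = 2.576 × 10.4572 = 26.938
Interval: 262.1 ± 26.938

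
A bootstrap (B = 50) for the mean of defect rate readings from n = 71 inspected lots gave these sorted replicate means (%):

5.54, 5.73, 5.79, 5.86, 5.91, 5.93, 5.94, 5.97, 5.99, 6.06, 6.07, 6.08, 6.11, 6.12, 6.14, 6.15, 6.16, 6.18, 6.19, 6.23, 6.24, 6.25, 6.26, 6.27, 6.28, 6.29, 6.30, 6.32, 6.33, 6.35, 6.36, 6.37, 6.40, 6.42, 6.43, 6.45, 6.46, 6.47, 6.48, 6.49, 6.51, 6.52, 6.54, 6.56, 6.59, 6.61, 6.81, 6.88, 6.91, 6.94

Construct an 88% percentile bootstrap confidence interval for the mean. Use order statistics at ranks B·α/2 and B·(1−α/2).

(5.79, 6.81)

α = 0.12; lower rank = 50 × 0.060 = 3; upper rank = 50 × 0.940 = 47.
The 3rd smallest replicate is 5.79; the 47th is 6.81.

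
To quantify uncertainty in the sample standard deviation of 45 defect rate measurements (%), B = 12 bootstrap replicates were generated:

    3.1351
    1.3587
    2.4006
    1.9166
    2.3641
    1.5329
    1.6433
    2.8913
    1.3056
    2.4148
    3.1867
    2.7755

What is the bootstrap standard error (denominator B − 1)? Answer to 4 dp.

SE* = 0.6803

Bootstrap SE is the standard deviation of the 12 replicate standard deviations.
Mean of replicates: (3.1351 + 1.3587 + 2.4006 + 1.9166 + 2.3641 + 1.5329 + 1.6433 + 2.8913 + 1.3056 + 2.4148 + 3.1867 + 2.7755) / 12 = 26.92520 / 12 = 2.24377
Sum of squared deviations: (+0.89133)² + (−0.88507)² + (+0.15683)² + (−0.32717)² + (+0.12033)² + (−0.71087)² + (−0.60047)² + (+0.64753)² + (−0.93817)² + (+0.17103)² + (+0.94293)² + (+0.53173)² = 5.09040
Variance = 5.09040 / 11 = 0.46276
SE* = √0.46276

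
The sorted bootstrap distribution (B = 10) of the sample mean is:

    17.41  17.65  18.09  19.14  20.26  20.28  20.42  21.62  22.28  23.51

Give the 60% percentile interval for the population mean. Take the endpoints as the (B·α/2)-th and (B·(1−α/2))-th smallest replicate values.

(17.65, 21.62)

α = 0.40; lower rank = 10 × 0.200 = 2; upper rank = 10 × 0.800 = 8.
The 2nd smallest replicate is 17.65; the 8th is 21.62.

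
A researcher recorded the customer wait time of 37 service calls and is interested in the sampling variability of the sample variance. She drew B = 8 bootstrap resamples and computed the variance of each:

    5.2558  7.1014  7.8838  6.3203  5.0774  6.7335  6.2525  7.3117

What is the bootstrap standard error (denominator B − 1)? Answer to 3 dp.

Bootstrap SE is the standard deviation of the 8 replicate variances.
Mean of replicates: (5.2558 + 7.1014 + 7.8838 + 6.3203 + 5.0774 + 6.7335 + 6.2525 + 7.3117) / 8 = 51.93640 / 8 = 6.49205
Sum of squared deviations: (−1.23625)² + (+0.60935)² + (+1.39175)² + (−0.17175)² + (−1.41465)² + (+0.24145)² + (−0.23955)² + (+0.81965)² = 6.65483
Variance = 6.65483 / 7 = 0.95069
SE* = √0.95069

SE* = 0.975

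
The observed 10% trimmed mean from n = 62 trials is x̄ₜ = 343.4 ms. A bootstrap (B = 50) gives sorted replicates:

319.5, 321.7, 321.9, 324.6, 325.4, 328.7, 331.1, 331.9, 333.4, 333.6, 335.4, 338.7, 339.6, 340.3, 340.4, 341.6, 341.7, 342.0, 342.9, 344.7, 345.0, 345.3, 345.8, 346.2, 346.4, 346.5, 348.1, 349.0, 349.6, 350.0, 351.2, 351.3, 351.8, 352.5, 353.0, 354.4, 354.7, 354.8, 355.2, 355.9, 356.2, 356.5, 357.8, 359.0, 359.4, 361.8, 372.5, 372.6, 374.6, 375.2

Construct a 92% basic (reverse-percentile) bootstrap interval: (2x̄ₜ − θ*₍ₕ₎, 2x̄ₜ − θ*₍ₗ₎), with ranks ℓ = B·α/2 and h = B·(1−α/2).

Percentile endpoints at ranks 2 and 48: θ*₍2₎ = 321.7, θ*₍48₎ = 372.6.
Basic interval reflects these around x̄ₜ:
  lower = 2 × 343.4 − 372.6 = 314.2
  upper = 2 × 343.4 − 321.7 = 365.1

(314.2, 365.1)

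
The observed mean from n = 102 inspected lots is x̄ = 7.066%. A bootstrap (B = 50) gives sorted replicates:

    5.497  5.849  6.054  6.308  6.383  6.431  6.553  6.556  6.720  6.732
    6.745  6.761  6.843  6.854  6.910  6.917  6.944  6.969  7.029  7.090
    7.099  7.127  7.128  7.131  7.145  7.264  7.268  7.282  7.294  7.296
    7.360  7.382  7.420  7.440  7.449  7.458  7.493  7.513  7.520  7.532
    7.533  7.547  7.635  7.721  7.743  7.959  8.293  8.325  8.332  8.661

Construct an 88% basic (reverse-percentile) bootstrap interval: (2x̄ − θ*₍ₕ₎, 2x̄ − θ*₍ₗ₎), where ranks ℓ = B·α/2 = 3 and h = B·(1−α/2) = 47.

(5.839, 8.078)

Percentile endpoints at ranks 3 and 47: θ*₍3₎ = 6.054, θ*₍47₎ = 8.293.
Basic interval reflects these around x̄:
  lower = 2 × 7.066 − 8.293 = 5.839
  upper = 2 × 7.066 − 6.054 = 8.078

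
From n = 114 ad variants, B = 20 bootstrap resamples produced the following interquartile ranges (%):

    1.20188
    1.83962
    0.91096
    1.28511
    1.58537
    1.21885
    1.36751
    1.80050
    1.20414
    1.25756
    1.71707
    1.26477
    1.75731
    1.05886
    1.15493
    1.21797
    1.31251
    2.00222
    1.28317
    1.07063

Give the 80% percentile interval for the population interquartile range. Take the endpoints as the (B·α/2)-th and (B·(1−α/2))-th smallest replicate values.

(1.05886, 1.80050)

Sorted replicates: 0.91096, 1.05886, 1.07063, 1.15493, 1.20188, 1.20414, 1.21797, 1.21885, 1.25756, 1.26477, 1.28317, 1.28511, 1.31251, 1.36751, 1.58537, 1.71707, 1.75731, 1.80050, 1.83962, 2.00222
α = 0.20; lower rank = 20 × 0.100 = 2; upper rank = 20 × 0.900 = 18.
The 2nd smallest replicate is 1.05886; the 18th is 1.80050.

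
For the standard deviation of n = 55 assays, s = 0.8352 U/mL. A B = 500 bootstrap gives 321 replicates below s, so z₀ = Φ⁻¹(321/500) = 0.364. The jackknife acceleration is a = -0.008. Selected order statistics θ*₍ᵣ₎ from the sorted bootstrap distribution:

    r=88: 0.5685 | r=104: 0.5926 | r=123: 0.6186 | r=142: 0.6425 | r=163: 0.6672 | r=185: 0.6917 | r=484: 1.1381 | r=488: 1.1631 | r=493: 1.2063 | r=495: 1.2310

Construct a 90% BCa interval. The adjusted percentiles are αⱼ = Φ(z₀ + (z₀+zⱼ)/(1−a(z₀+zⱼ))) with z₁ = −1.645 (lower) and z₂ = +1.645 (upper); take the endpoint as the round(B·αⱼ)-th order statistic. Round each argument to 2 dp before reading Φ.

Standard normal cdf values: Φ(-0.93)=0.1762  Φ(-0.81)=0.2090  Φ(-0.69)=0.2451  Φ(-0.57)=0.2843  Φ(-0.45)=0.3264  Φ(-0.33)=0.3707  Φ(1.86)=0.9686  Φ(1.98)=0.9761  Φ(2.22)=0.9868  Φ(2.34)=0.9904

(0.5685, 1.2310)

Lower: z₀ + z₁ = 0.364 + (-1.645) = -1.281; 1 − a(z₀+z₁) = 1 − (-0.008)(-1.281) = 0.9898; argument = 0.364 + (-1.281)/0.9898 = -0.9303 → -0.93.
α₁ = Φ(-0.93) = 0.1762; rank = round(500 × 0.1762) = 88; θ*₍88₎ = 0.5685.
Upper: z₀ + z₂ = 2.009; 1 − a(z₀+z₂) = 1.0161; argument = 2.3412 → 2.34; α₂ = 0.9904; rank = 495; θ*₍495₎ = 1.2310.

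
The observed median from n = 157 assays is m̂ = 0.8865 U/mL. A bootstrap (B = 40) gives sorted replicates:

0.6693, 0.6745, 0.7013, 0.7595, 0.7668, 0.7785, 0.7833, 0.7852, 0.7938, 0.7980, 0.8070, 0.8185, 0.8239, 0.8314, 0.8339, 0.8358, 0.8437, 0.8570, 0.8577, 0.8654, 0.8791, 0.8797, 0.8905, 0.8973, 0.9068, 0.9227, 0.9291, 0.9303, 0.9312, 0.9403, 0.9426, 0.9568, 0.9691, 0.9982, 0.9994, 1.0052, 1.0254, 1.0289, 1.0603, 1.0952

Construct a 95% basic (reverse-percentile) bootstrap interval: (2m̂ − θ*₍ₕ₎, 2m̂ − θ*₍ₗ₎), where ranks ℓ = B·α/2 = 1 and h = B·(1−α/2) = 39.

Percentile endpoints at ranks 1 and 39: θ*₍1₎ = 0.6693, θ*₍39₎ = 1.0603.
Basic interval reflects these around m̂:
  lower = 2 × 0.8865 − 1.0603 = 0.7127
  upper = 2 × 0.8865 − 0.6693 = 1.1037

(0.7127, 1.1037)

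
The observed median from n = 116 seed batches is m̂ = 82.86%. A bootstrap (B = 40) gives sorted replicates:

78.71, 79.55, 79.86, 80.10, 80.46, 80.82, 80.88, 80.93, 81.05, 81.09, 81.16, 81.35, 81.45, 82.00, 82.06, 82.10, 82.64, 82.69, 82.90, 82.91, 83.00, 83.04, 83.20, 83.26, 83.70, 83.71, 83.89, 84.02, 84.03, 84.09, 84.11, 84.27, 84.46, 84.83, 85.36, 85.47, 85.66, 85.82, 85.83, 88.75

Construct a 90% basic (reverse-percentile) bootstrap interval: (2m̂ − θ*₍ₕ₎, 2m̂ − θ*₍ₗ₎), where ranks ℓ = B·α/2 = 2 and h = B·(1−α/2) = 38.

Percentile endpoints at ranks 2 and 38: θ*₍2₎ = 79.55, θ*₍38₎ = 85.82.
Basic interval reflects these around m̂:
  lower = 2 × 82.86 − 85.82 = 79.90
  upper = 2 × 82.86 − 79.55 = 86.17

(79.90, 86.17)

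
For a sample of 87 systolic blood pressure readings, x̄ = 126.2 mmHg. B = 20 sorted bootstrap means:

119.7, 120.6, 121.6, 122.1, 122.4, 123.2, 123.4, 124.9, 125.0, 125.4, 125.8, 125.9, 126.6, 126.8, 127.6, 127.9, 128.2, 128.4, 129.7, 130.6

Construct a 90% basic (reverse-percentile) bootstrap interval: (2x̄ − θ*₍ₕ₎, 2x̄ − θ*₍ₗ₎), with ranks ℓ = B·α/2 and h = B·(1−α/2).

Percentile endpoints at ranks 1 and 19: θ*₍1₎ = 119.7, θ*₍19₎ = 129.7.
Basic interval reflects these around x̄:
  lower = 2 × 126.2 − 129.7 = 122.7
  upper = 2 × 126.2 − 119.7 = 132.7

(122.7, 132.7)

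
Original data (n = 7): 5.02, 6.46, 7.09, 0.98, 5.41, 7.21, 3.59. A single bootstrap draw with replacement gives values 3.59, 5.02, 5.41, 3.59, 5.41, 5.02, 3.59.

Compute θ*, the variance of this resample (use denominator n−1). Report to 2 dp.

Mean = 4.5186; sum of squared deviations = 4.6789
s² = 4.6789 / 6 = 0.7798

θ* = 0.78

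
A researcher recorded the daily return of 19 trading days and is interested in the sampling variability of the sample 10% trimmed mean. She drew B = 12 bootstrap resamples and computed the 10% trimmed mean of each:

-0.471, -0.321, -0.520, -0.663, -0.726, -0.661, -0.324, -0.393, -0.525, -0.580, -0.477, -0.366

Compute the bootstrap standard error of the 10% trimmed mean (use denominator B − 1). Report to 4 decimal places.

SE* = 0.1364

Bootstrap SE is the standard deviation of the 12 replicate 10% trimmed means.
Mean of replicates: ((-0.471) + (-0.321) + (-0.520) + (-0.663) + (-0.726) + (-0.661) + (-0.324) + (-0.393) + (-0.525) + (-0.580) + (-0.477) + (-0.366)) / 12 = -6.02700 / 12 = -0.50225
Sum of squared deviations: (+0.03125)² + (+0.18125)² + (−0.01775)² + (−0.16075)² + (−0.22375)² + (−0.15875)² + (+0.17825)² + (+0.10925)² + (−0.02275)² + (−0.07775)² + (+0.02525)² + (+0.13625)² = 0.20472
Variance = 0.20472 / 11 = 0.01861
SE* = √0.01861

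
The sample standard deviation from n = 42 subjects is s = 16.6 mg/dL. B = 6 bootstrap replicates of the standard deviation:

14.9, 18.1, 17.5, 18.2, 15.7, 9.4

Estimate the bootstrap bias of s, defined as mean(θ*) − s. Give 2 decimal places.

mean(θ*) = (14.9 + 18.1 + 17.5 + 18.2 + 15.7 + 9.4) / 6 = 15.633
bias = 15.633 − 16.6

bias = −0.97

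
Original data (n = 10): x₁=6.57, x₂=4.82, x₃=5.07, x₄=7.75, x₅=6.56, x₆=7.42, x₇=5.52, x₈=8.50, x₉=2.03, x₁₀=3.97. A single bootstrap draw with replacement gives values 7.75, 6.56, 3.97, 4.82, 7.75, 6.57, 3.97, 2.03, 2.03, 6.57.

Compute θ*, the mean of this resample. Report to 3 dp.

θ* = 5.202

Mean = (7.75 + 6.56 + 3.97 + 4.82 + 7.75 + 6.57 + 3.97 + 2.03 + 2.03 + 6.57) / 10 = 52.020 / 10 = 5.202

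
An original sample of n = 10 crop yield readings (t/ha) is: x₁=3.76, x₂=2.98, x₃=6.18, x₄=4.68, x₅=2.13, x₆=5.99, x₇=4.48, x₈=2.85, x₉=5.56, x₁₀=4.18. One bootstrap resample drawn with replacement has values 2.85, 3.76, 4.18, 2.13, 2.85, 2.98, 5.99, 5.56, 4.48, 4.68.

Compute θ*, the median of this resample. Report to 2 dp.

Sorted: 2.13, 2.85, 2.85, 2.98, 3.76, 4.18, 4.48, 4.68, 5.56, 5.99
Median = average of the two middle values = 3.97

θ* = 3.97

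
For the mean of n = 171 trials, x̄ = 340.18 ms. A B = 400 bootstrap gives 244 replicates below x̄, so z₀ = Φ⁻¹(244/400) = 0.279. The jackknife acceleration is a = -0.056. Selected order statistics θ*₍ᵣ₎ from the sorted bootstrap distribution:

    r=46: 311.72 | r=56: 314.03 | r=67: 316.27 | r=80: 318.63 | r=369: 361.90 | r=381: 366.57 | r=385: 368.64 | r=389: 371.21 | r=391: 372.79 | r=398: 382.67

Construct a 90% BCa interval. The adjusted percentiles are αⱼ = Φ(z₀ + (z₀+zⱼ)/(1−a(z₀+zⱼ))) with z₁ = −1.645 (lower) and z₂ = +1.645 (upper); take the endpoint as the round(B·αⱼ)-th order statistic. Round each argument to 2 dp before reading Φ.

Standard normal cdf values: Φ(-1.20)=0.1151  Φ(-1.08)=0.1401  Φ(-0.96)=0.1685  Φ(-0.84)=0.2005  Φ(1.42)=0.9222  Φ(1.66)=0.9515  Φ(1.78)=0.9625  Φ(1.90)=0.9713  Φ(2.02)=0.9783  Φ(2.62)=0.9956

Lower: z₀ + z₁ = 0.279 + (-1.645) = -1.366; 1 − a(z₀+z₁) = 1 − (-0.056)(-1.366) = 0.9235; argument = 0.279 + (-1.366)/0.9235 = -1.2001 → -1.20.
α₁ = Φ(-1.20) = 0.1151; rank = round(400 × 0.1151) = 46; θ*₍46₎ = 311.72.
Upper: z₀ + z₂ = 1.924; 1 − a(z₀+z₂) = 1.1077; argument = 2.0159 → 2.02; α₂ = 0.9783; rank = 391; θ*₍391₎ = 372.79.

(311.72, 372.79)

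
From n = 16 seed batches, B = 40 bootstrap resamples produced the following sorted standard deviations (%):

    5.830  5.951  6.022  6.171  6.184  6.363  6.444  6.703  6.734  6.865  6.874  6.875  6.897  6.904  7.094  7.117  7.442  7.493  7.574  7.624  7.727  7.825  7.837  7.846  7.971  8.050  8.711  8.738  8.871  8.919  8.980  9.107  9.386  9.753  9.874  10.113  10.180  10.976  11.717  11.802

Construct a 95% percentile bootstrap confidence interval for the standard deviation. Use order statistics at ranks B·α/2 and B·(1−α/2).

α = 0.05; lower rank = 40 × 0.025 = 1; upper rank = 40 × 0.975 = 39.
The 1st smallest replicate is 5.830; the 39th is 11.717.

(5.830, 11.717)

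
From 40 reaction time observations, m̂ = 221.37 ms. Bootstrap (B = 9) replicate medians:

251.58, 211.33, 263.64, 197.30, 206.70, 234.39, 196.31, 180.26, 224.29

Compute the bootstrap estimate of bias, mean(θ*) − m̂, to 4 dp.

bias = −2.9478

mean(θ*) = (251.58 + 211.33 + 263.64 + 197.30 + 206.70 + 234.39 + 196.31 + 180.26 + 224.29) / 9 = 218.42222
bias = 218.42222 − 221.37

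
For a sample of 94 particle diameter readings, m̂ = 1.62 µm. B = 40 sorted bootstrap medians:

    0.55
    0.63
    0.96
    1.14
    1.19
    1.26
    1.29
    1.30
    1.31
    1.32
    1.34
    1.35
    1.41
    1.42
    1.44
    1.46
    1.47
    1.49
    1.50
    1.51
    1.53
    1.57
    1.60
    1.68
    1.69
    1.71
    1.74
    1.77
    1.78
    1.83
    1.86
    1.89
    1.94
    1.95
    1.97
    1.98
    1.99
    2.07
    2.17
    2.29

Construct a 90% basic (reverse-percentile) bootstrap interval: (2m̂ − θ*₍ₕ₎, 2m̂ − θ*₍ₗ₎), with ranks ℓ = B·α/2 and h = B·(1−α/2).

Percentile endpoints at ranks 2 and 38: θ*₍2₎ = 0.63, θ*₍38₎ = 2.07.
Basic interval reflects these around m̂:
  lower = 2 × 1.62 − 2.07 = 1.17
  upper = 2 × 1.62 − 0.63 = 2.61

(1.17, 2.61)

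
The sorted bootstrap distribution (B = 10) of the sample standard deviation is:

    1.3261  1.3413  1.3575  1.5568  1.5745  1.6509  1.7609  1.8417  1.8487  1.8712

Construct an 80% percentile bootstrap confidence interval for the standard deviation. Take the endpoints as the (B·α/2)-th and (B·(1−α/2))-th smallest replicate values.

α = 0.20; lower rank = 10 × 0.100 = 1; upper rank = 10 × 0.900 = 9.
The 1st smallest replicate is 1.3261; the 9th is 1.8487.

(1.3261, 1.8487)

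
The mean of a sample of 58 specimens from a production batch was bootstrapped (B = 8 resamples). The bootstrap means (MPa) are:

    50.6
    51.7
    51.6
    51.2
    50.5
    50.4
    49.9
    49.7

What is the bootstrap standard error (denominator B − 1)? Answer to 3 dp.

Bootstrap SE is the standard deviation of the 8 replicate means.
Mean of replicates: (50.6 + 51.7 + 51.6 + 51.2 + 50.5 + 50.4 + 49.9 + 49.7) / 8 = 405.6000 / 8 = 50.7000
Sum of squared deviations: (−0.1000)² + (+1.0000)² + (+0.9000)² + (+0.5000)² + (−0.2000)² + (−0.3000)² + (−0.8000)² + (−1.0000)² = 3.8400
Variance = 3.8400 / 7 = 0.5486
SE* = √0.5486

SE* = 0.741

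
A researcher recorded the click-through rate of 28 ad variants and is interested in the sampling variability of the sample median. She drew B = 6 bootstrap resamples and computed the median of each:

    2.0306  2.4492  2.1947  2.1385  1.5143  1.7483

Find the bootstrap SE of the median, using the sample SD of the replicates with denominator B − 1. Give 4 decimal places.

SE* = 0.3341

Bootstrap SE is the standard deviation of the 6 replicate medians.
Mean of replicates: (2.0306 + 2.4492 + 2.1947 + 2.1385 + 1.5143 + 1.7483) / 6 = 12.07560 / 6 = 2.01260
Sum of squared deviations: (+0.01800)² + (+0.43660)² + (+0.18210)² + (+0.12590)² + (−0.49830)² + (−0.26430)² = 0.55811
Variance = 0.55811 / 5 = 0.11162
SE* = √0.11162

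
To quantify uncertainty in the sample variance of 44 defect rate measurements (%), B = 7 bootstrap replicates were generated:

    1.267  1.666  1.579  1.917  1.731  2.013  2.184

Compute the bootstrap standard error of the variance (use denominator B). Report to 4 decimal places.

Bootstrap SE is the standard deviation of the 7 replicate variances.
Mean of replicates: (1.267 + 1.666 + 1.579 + 1.917 + 1.731 + 2.013 + 2.184) / 7 = 12.357000 / 7 = 1.765286
Sum of squared deviations: (−0.498286)² + (−0.099286)² + (−0.186286)² + (+0.151714)² + (−0.034286)² + (+0.247714)² + (+0.418714)² = 0.553725
Variance = 0.553725 / 7 = 0.079104
SE* = √0.079104

SE* = 0.2813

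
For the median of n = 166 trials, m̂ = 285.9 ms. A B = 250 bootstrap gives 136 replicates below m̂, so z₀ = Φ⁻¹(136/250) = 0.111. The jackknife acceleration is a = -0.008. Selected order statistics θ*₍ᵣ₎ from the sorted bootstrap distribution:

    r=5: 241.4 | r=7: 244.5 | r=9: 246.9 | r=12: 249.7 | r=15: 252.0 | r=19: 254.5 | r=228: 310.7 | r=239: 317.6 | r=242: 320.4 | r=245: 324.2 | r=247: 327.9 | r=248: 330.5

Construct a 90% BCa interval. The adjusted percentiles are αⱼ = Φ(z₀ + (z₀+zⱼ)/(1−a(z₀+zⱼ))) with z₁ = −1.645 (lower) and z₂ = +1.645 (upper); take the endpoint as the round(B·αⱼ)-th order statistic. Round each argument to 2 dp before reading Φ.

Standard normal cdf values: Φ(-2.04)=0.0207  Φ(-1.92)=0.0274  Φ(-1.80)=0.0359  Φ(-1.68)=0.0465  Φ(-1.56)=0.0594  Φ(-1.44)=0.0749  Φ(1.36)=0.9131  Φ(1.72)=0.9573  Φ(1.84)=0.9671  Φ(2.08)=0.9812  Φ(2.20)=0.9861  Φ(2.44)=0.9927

(254.5, 320.4)

Lower: z₀ + z₁ = 0.111 + (-1.645) = -1.534; 1 − a(z₀+z₁) = 1 − (-0.008)(-1.534) = 0.9877; argument = 0.111 + (-1.534)/0.9877 = -1.4421 → -1.44.
α₁ = Φ(-1.44) = 0.0749; rank = round(250 × 0.0749) = 19; θ*₍19₎ = 254.5.
Upper: z₀ + z₂ = 1.756; 1 − a(z₀+z₂) = 1.0140; argument = 1.8427 → 1.84; α₂ = 0.9671; rank = 242; θ*₍242₎ = 320.4.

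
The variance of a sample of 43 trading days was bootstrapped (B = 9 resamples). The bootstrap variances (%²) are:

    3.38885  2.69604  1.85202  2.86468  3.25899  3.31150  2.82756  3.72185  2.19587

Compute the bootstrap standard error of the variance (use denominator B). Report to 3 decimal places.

SE* = 0.563

Bootstrap SE is the standard deviation of the 9 replicate variances.
Mean of replicates: (3.38885 + 2.69604 + 1.85202 + 2.86468 + 3.25899 + 3.31150 + 2.82756 + 3.72185 + 2.19587) / 9 = 26.117360 / 9 = 2.901929
Sum of squared deviations: (+0.486921)² + (−0.205889)² + (−1.049909)² + (−0.037249)² + (+0.357061)² + (+0.409571)² + (−0.074369)² + (+0.819921)² + (−0.706059)² = 2.854740
Variance = 2.854740 / 9 = 0.317193
SE* = √0.317193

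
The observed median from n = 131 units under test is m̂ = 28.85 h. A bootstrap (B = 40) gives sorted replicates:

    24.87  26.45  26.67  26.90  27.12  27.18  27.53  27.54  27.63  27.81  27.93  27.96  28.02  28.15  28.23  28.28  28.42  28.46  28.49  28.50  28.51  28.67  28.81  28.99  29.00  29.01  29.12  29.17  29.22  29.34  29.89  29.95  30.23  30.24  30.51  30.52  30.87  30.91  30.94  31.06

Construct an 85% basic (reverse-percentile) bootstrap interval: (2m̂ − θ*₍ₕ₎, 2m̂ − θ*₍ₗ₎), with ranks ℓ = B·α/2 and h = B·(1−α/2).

Percentile endpoints at ranks 3 and 37: θ*₍3₎ = 26.67, θ*₍37₎ = 30.87.
Basic interval reflects these around m̂:
  lower = 2 × 28.85 − 30.87 = 26.83
  upper = 2 × 28.85 − 26.67 = 31.03

(26.83, 31.03)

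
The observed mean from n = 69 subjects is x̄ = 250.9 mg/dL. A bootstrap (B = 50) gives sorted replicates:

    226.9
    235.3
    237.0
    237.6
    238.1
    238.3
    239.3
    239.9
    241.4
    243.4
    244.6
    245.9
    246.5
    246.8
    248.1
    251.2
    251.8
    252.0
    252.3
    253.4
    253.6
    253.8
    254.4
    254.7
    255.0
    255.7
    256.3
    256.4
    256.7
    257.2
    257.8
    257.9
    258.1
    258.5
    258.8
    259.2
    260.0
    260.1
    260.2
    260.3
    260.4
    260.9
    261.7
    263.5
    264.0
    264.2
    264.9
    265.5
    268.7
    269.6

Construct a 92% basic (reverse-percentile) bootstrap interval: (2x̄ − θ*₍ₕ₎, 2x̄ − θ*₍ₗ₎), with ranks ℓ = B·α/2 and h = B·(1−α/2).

Percentile endpoints at ranks 2 and 48: θ*₍2₎ = 235.3, θ*₍48₎ = 265.5.
Basic interval reflects these around x̄:
  lower = 2 × 250.9 − 265.5 = 236.3
  upper = 2 × 250.9 − 235.3 = 266.5

(236.3, 266.5)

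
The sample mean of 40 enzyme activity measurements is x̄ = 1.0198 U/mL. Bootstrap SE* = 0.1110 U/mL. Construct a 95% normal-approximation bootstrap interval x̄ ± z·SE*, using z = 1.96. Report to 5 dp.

(0.80224, 1.23736)

Margin = 1.96 × 0.1110 = 0.217560
Interval: 1.0198 ± 0.217560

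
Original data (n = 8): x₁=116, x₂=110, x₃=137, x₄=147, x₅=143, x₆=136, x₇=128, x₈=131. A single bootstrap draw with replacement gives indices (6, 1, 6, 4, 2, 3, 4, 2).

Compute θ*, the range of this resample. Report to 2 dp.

θ* = 37.00

Resample values: 136, 116, 136, 147, 110, 137, 147, 110.
Range = 147 − 110 = 37.00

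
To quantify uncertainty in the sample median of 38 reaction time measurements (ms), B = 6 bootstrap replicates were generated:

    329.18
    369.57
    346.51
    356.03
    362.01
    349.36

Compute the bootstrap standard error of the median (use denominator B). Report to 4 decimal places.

Bootstrap SE is the standard deviation of the 6 replicate medians.
Mean of replicates: (329.18 + 369.57 + 346.51 + 356.03 + 362.01 + 349.36) / 6 = 2112.66000 / 6 = 352.11000
Sum of squared deviations: (−22.93000)² + (+17.46000)² + (−5.60000)² + (+3.92000)² + (+9.90000)² + (−2.75000)² = 982.93540
Variance = 982.93540 / 6 = 163.82257
SE* = √163.82257

SE* = 12.7993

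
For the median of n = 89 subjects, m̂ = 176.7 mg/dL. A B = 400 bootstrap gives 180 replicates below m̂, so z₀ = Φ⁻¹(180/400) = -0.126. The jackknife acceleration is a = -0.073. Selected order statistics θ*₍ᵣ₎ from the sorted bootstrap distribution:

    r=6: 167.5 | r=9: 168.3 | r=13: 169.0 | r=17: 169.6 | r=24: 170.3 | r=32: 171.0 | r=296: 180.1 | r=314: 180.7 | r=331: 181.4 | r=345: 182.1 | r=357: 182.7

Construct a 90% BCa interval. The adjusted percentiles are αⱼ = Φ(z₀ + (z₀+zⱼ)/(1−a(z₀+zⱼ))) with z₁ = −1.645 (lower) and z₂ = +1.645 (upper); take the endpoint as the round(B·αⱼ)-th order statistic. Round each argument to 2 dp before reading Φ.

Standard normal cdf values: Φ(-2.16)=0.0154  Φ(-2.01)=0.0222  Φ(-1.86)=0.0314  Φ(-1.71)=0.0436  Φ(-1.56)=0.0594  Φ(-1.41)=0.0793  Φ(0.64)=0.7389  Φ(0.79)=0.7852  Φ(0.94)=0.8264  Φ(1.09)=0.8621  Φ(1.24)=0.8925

Lower: z₀ + z₁ = -0.126 + (-1.645) = -1.771; 1 − a(z₀+z₁) = 1 − (-0.073)(-1.771) = 0.8707; argument = -0.126 + (-1.771)/0.8707 = -2.1600 → -2.16.
α₁ = Φ(-2.16) = 0.0154; rank = round(400 × 0.0154) = 6; θ*₍6₎ = 167.5.
Upper: z₀ + z₂ = 1.519; 1 − a(z₀+z₂) = 1.1109; argument = 1.2414 → 1.24; α₂ = 0.8925; rank = 357; θ*₍357₎ = 182.7.

(167.5, 182.7)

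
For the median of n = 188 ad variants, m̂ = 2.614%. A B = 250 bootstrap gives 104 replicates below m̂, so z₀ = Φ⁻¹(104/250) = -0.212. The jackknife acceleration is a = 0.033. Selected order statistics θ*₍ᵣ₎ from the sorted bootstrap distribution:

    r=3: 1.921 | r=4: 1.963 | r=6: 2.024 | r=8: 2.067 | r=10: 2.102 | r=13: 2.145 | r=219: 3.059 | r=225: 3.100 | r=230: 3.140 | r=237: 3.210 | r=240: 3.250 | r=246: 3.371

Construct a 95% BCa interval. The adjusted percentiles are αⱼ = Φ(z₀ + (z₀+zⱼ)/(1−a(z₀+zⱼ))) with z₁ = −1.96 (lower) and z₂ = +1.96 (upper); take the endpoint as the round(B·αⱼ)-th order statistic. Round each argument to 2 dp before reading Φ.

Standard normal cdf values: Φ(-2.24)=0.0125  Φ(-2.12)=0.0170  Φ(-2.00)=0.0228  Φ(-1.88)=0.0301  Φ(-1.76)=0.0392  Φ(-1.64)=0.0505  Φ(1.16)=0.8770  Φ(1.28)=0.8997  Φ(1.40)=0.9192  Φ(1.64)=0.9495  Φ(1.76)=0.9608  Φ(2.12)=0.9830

(1.921, 3.210)

Lower: z₀ + z₁ = -0.212 + (-1.960) = -2.172; 1 − a(z₀+z₁) = 1 − (0.033)(-2.172) = 1.0717; argument = -0.212 + (-2.172)/1.0717 = -2.2387 → -2.24.
α₁ = Φ(-2.24) = 0.0125; rank = round(250 × 0.0125) = 3; θ*₍3₎ = 1.921.
Upper: z₀ + z₂ = 1.748; 1 − a(z₀+z₂) = 0.9423; argument = 1.6430 → 1.64; α₂ = 0.9495; rank = 237; θ*₍237₎ = 3.210.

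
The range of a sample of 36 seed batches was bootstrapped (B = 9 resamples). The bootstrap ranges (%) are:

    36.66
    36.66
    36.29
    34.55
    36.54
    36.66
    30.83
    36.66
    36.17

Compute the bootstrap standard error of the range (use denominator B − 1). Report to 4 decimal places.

Bootstrap SE is the standard deviation of the 9 replicate ranges.
Mean of replicates: (36.66 + 36.66 + 36.29 + 34.55 + 36.54 + 36.66 + 30.83 + 36.66 + 36.17) / 9 = 321.02000 / 9 = 35.66889
Sum of squared deviations: (+0.99111)² + (+0.99111)² + (+0.62111)² + (−1.11889)² + (+0.87111)² + (+0.99111)² + (−4.83889)² + (+0.99111)² + (+0.50111)² = 29.99169
Variance = 29.99169 / 8 = 3.74896
SE* = √3.74896

SE* = 1.9362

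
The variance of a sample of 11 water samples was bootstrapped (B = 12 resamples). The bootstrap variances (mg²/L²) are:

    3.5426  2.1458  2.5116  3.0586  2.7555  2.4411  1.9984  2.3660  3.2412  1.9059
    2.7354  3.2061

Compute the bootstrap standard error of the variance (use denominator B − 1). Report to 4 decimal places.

Bootstrap SE is the standard deviation of the 12 replicate variances.
Mean of replicates: (3.5426 + 2.1458 + 2.5116 + 3.0586 + 2.7555 + 2.4411 + 1.9984 + 2.3660 + 3.2412 + 1.9059 + 2.7354 + 3.2061) / 12 = 31.90820 / 12 = 2.65902
Sum of squared deviations: (+0.88358)² + (−0.51322)² + (−0.14742)² + (+0.39958)² + (+0.09648)² + (−0.21792)² + (−0.66062)² + (−0.29302)² + (+0.58218)² + (−0.75312)² + (+0.07638)² + (+0.54708)² = 3.01584
Variance = 3.01584 / 11 = 0.27417
SE* = √0.27417

SE* = 0.5236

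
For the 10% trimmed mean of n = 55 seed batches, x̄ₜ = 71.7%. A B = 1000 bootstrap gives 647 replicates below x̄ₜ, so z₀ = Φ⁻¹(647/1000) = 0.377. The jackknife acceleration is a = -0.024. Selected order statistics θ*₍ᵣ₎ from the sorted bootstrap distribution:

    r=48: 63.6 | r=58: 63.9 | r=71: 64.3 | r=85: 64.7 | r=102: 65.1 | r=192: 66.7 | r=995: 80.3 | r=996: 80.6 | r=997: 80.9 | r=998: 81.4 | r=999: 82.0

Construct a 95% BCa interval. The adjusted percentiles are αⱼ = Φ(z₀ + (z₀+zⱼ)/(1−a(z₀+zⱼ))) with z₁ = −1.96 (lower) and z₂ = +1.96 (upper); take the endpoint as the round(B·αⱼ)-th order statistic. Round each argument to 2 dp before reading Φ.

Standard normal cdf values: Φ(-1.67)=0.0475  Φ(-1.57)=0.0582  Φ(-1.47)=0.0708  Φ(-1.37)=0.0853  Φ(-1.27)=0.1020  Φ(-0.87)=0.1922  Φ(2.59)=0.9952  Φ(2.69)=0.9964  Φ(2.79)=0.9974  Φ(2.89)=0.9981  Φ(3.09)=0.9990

(65.1, 80.3)

Lower: z₀ + z₁ = 0.377 + (-1.960) = -1.583; 1 − a(z₀+z₁) = 1 − (-0.024)(-1.583) = 0.9620; argument = 0.377 + (-1.583)/0.9620 = -1.2685 → -1.27.
α₁ = Φ(-1.27) = 0.1020; rank = round(1000 × 0.1020) = 102; θ*₍102₎ = 65.1.
Upper: z₀ + z₂ = 2.337; 1 − a(z₀+z₂) = 1.0561; argument = 2.5899 → 2.59; α₂ = 0.9952; rank = 995; θ*₍995₎ = 80.3.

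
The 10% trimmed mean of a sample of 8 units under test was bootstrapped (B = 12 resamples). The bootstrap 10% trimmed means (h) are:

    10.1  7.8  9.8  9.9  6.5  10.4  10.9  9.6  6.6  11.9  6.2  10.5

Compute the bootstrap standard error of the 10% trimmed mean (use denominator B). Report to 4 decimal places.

SE* = 1.8289

Bootstrap SE is the standard deviation of the 12 replicate 10% trimmed means.
Mean of replicates: (10.1 + 7.8 + 9.8 + 9.9 + 6.5 + 10.4 + 10.9 + 9.6 + 6.6 + 11.9 + 6.2 + 10.5) / 12 = 110.20000 / 12 = 9.18333
Sum of squared deviations: (+0.91667)² + (−1.38333)² + (+0.61667)² + (+0.71667)² + (−2.68333)² + (+1.21667)² + (+1.71667)² + (+0.41667)² + (−2.58333)² + (+2.71667)² + (−2.98333)² + (+1.31667)² = 40.13667
Variance = 40.13667 / 12 = 3.34472
SE* = √3.34472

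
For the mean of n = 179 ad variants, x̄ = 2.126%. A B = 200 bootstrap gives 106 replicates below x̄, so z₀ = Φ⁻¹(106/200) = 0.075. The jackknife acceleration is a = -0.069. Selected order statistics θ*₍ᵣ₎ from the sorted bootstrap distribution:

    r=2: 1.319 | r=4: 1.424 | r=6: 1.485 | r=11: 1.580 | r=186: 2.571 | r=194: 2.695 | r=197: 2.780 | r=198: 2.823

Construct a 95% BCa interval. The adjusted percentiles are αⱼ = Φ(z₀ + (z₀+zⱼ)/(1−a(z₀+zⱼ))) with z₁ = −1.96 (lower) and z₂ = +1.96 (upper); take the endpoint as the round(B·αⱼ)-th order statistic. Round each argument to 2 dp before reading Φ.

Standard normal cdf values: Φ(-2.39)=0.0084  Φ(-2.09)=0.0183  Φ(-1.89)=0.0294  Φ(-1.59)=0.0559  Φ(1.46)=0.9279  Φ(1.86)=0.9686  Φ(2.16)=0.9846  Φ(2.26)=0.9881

(1.424, 2.695)

Lower: z₀ + z₁ = 0.075 + (-1.960) = -1.885; 1 − a(z₀+z₁) = 1 − (-0.069)(-1.885) = 0.8699; argument = 0.075 + (-1.885)/0.8699 = -2.0918 → -2.09.
α₁ = Φ(-2.09) = 0.0183; rank = round(200 × 0.0183) = 4; θ*₍4₎ = 1.424.
Upper: z₀ + z₂ = 2.035; 1 − a(z₀+z₂) = 1.1404; argument = 1.8594 → 1.86; α₂ = 0.9686; rank = 194; θ*₍194₎ = 2.695.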